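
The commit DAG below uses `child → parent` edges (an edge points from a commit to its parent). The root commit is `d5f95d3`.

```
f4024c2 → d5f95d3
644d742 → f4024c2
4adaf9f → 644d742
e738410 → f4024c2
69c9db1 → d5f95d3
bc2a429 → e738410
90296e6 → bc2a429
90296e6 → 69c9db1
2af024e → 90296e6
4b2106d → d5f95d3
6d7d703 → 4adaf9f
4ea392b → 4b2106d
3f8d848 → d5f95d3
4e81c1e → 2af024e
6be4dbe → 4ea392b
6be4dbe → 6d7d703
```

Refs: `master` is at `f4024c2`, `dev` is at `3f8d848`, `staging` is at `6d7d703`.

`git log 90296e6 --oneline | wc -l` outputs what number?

Walking parent pointers from 90296e6: reachable set = {69c9db1, 90296e6, bc2a429, d5f95d3, e738410, f4024c2}.
That is 6 commits.

6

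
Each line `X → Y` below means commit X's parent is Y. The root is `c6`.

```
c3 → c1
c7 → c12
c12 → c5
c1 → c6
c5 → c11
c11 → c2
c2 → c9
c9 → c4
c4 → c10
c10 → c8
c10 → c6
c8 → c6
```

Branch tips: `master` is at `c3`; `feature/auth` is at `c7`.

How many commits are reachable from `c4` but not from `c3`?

3

Reachable from c4: {c10, c4, c6, c8}.
Reachable from c3: {c1, c3, c6}.
In c4's history but not c3's: {c10, c4, c8} — 3 commits.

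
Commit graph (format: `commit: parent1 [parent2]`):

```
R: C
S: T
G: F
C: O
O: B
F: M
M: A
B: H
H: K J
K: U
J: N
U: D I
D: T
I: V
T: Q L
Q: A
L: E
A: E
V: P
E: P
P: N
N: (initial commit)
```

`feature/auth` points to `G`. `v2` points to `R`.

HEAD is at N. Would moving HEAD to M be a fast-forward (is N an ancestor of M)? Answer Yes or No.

A fast-forward from N to M is possible iff N is an ancestor of M.
Ancestors of M: {A, E, M, N, P}.
N is among them, so fast-forward is possible.

Yes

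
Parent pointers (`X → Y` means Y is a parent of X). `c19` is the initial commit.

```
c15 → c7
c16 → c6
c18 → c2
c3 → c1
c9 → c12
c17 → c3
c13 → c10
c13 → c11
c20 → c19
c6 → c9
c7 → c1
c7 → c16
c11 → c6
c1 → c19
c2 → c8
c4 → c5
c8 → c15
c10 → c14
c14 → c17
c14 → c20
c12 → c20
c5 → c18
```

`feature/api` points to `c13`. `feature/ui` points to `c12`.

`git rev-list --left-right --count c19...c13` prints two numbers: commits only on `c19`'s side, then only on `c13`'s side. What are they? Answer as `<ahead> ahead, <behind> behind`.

0 ahead, 11 behind

Reachable from c19: {c19}.
Reachable from c13: {c1, c10, c11, c12, c13, c14, c17, c19, c20, c3, c6, c9}.
Only in c19's history (ahead): {} — 0.
Only in c13's history (behind): {c1, c10, c11, c12, c13, c14, c17, c20, c3, c6, c9} — 11.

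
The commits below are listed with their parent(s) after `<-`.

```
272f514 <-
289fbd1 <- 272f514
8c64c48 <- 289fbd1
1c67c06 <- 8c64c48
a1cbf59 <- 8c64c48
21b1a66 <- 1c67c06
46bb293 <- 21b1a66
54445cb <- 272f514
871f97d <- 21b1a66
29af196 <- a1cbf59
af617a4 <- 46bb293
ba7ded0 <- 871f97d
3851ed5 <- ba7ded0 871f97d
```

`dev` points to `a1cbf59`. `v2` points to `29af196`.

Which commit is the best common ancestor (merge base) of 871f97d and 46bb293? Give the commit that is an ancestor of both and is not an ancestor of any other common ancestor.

21b1a66

Ancestors of 871f97d: {1c67c06, 21b1a66, 272f514, 289fbd1, 871f97d, 8c64c48}.
Ancestors of 46bb293: {1c67c06, 21b1a66, 272f514, 289fbd1, 46bb293, 8c64c48}.
Common ancestors: {1c67c06, 21b1a66, 272f514, 289fbd1, 8c64c48}.
Among these, 21b1a66 is not an ancestor of any other common ancestor — it is the merge base.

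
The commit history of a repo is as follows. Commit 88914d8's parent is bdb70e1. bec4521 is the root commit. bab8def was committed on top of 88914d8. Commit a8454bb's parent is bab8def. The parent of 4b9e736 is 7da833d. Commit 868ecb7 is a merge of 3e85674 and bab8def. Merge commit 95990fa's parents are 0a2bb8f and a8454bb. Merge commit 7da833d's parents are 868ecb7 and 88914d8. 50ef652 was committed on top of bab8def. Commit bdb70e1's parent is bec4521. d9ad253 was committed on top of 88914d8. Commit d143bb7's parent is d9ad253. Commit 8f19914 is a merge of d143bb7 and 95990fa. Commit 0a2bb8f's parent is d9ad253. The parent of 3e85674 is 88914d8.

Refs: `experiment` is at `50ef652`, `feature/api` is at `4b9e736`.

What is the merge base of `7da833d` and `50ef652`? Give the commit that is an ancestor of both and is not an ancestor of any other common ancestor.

Ancestors of 7da833d: {3e85674, 7da833d, 868ecb7, 88914d8, bab8def, bdb70e1, bec4521}.
Ancestors of 50ef652: {50ef652, 88914d8, bab8def, bdb70e1, bec4521}.
Common ancestors: {88914d8, bab8def, bdb70e1, bec4521}.
Among these, bab8def is not an ancestor of any other common ancestor — it is the merge base.

bab8def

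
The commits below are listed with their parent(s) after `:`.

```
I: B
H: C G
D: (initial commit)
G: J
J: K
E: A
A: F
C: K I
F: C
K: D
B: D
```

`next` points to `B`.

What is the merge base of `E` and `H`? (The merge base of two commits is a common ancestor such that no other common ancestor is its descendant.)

Ancestors of E: {A, B, C, D, E, F, I, K}.
Ancestors of H: {B, C, D, G, H, I, J, K}.
Common ancestors: {B, C, D, I, K}.
Among these, C is not an ancestor of any other common ancestor — it is the merge base.

C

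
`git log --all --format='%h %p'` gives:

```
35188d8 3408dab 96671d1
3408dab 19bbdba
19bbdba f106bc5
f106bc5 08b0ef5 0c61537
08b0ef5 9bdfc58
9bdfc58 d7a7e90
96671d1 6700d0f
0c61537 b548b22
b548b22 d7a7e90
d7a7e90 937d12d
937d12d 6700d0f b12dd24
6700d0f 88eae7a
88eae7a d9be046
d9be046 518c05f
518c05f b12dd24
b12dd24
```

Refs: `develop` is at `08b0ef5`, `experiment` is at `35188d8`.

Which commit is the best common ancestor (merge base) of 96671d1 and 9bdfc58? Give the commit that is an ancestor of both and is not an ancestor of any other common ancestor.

Ancestors of 96671d1: {518c05f, 6700d0f, 88eae7a, 96671d1, b12dd24, d9be046}.
Ancestors of 9bdfc58: {518c05f, 6700d0f, 88eae7a, 937d12d, 9bdfc58, b12dd24, d7a7e90, d9be046}.
Common ancestors: {518c05f, 6700d0f, 88eae7a, b12dd24, d9be046}.
Among these, 6700d0f is not an ancestor of any other common ancestor — it is the merge base.

6700d0f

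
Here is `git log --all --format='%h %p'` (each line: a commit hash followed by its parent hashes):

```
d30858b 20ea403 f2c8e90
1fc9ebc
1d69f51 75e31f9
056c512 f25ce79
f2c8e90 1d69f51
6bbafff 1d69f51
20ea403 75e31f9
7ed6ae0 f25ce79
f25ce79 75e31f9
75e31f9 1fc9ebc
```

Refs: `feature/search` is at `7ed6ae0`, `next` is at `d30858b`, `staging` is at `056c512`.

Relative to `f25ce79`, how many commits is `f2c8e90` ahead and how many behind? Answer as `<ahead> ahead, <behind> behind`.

2 ahead, 1 behind

Reachable from f2c8e90: {1d69f51, 1fc9ebc, 75e31f9, f2c8e90}.
Reachable from f25ce79: {1fc9ebc, 75e31f9, f25ce79}.
Only in f2c8e90's history (ahead): {1d69f51, f2c8e90} — 2.
Only in f25ce79's history (behind): {f25ce79} — 1.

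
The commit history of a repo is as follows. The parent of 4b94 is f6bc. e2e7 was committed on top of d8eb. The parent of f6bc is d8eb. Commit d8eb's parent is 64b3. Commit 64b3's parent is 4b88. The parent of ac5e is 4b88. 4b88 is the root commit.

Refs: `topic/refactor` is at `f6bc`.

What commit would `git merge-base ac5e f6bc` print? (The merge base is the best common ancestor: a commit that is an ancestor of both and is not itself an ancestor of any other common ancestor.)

4b88

Ancestors of ac5e: {4b88, ac5e}.
Ancestors of f6bc: {4b88, 64b3, d8eb, f6bc}.
Common ancestors: {4b88}.
The only common ancestor is 4b88, so it is the merge base.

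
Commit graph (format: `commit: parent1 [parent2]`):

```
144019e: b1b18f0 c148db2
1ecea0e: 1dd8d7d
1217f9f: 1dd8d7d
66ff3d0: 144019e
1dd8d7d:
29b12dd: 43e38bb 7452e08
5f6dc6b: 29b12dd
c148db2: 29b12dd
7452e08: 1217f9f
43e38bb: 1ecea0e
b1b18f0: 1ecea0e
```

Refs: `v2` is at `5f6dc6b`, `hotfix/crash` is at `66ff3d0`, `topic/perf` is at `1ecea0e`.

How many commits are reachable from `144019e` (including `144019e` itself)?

9

Walking parent pointers from 144019e: reachable set = {1217f9f, 144019e, 1dd8d7d, 1ecea0e, 29b12dd, 43e38bb, 7452e08, b1b18f0, c148db2}.
That is 9 commits.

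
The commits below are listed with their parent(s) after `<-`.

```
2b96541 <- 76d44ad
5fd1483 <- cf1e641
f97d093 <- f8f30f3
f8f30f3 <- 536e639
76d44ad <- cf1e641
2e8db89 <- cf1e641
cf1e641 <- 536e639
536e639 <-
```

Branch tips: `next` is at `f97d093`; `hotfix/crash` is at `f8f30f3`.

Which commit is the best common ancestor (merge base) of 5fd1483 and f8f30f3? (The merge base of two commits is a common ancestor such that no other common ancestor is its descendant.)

536e639

Ancestors of 5fd1483: {536e639, 5fd1483, cf1e641}.
Ancestors of f8f30f3: {536e639, f8f30f3}.
Common ancestors: {536e639}.
The only common ancestor is 536e639, so it is the merge base.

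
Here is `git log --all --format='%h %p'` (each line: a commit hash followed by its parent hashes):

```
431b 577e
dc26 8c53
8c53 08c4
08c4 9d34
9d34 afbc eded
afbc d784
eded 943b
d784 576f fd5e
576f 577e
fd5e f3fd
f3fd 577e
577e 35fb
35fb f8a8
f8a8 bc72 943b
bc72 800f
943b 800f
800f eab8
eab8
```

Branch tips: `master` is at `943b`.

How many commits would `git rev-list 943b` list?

3

Walking parent pointers from 943b: reachable set = {800f, 943b, eab8}.
That is 3 commits.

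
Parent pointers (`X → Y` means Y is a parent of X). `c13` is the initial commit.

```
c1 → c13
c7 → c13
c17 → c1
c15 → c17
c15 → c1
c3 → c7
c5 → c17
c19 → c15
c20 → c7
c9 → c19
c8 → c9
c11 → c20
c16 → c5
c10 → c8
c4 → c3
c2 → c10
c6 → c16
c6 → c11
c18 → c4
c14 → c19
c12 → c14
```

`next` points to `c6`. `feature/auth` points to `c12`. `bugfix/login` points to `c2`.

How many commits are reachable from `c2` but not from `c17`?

6

Reachable from c2: {c1, c10, c13, c15, c17, c19, c2, c8, c9}.
Reachable from c17: {c1, c13, c17}.
In c2's history but not c17's: {c10, c15, c19, c2, c8, c9} — 6 commits.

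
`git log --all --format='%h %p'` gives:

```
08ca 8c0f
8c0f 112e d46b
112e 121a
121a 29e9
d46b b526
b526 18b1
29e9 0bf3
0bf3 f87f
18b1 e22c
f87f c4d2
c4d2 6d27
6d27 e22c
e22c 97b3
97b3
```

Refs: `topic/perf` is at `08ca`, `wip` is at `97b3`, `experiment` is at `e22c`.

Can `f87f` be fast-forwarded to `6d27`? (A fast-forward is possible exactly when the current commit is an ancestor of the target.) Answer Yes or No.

No

A fast-forward from f87f to 6d27 is possible iff f87f is an ancestor of 6d27.
Ancestors of 6d27: {6d27, 97b3, e22c}.
f87f is not among them, so fast-forward is not possible.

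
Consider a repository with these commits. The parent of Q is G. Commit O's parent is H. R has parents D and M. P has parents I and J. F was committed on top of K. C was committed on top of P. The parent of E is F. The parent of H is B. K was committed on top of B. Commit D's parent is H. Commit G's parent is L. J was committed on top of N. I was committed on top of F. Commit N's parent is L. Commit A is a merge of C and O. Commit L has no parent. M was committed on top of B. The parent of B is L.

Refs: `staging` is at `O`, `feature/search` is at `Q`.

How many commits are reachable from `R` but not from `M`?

Reachable from R: {B, D, H, L, M, R}.
Reachable from M: {B, L, M}.
In R's history but not M's: {D, H, R} — 3 commits.

3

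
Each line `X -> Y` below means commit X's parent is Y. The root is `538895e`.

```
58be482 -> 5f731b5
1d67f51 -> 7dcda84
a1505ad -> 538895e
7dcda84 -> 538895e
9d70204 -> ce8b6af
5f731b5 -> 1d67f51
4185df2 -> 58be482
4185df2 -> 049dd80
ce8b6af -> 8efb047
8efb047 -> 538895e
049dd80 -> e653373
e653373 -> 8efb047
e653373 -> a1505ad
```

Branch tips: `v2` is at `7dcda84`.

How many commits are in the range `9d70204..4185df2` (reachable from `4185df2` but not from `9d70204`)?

8

Reachable from 4185df2: {049dd80, 1d67f51, 4185df2, 538895e, 58be482, 5f731b5, 7dcda84, 8efb047, a1505ad, e653373}.
Reachable from 9d70204: {538895e, 8efb047, 9d70204, ce8b6af}.
In 4185df2's history but not 9d70204's: {049dd80, 1d67f51, 4185df2, 58be482, 5f731b5, 7dcda84, a1505ad, e653373} — 8 commits.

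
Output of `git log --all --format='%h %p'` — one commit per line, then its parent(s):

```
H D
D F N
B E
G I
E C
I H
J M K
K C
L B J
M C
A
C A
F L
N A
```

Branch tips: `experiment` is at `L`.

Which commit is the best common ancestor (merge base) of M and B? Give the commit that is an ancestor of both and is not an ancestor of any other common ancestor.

Ancestors of M: {A, C, M}.
Ancestors of B: {A, B, C, E}.
Common ancestors: {A, C}.
Among these, C is not an ancestor of any other common ancestor — it is the merge base.

C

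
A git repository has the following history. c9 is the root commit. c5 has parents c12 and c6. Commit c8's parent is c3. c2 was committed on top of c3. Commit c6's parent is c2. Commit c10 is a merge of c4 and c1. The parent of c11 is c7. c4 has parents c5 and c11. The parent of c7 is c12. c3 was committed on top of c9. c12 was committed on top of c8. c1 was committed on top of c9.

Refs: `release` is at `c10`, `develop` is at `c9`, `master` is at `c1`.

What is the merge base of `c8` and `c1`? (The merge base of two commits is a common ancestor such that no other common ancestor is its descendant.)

Ancestors of c8: {c3, c8, c9}.
Ancestors of c1: {c1, c9}.
Common ancestors: {c9}.
The only common ancestor is c9, so it is the merge base.

c9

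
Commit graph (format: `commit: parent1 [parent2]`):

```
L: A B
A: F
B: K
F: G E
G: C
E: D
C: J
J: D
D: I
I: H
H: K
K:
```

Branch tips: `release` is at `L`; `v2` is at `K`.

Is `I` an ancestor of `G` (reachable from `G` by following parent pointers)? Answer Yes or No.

Ancestors of G (commits reachable by following parents): {C, D, G, H, I, J, K}.
I is in that set, so it is an ancestor of G.

Yes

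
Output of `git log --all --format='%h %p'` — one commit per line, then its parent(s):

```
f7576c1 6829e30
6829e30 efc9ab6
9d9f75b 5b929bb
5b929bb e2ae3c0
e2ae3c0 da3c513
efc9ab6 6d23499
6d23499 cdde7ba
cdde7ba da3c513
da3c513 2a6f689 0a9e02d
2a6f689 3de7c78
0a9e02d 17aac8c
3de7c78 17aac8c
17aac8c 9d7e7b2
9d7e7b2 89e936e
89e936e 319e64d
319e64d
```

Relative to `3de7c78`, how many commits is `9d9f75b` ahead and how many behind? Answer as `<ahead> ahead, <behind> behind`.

Reachable from 9d9f75b: {0a9e02d, 17aac8c, 2a6f689, 319e64d, 3de7c78, 5b929bb, 89e936e, 9d7e7b2, 9d9f75b, da3c513, e2ae3c0}.
Reachable from 3de7c78: {17aac8c, 319e64d, 3de7c78, 89e936e, 9d7e7b2}.
Only in 9d9f75b's history (ahead): {0a9e02d, 2a6f689, 5b929bb, 9d9f75b, da3c513, e2ae3c0} — 6.
Only in 3de7c78's history (behind): {} — 0.

6 ahead, 0 behind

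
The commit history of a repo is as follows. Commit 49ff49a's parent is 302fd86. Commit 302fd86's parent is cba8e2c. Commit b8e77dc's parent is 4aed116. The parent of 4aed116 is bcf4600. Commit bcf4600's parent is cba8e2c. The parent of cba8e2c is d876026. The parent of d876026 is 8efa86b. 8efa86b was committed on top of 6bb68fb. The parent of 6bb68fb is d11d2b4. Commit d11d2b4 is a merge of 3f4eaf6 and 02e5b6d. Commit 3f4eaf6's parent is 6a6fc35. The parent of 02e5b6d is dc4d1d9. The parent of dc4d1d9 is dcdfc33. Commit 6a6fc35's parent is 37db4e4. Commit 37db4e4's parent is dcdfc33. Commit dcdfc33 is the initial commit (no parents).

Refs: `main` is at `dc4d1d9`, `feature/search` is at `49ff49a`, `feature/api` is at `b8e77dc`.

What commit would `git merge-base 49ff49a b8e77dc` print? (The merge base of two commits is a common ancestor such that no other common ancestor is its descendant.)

Ancestors of 49ff49a: {02e5b6d, 302fd86, 37db4e4, 3f4eaf6, 49ff49a, 6a6fc35, 6bb68fb, 8efa86b, cba8e2c, d11d2b4, d876026, dc4d1d9, dcdfc33}.
Ancestors of b8e77dc: {02e5b6d, 37db4e4, 3f4eaf6, 4aed116, 6a6fc35, 6bb68fb, 8efa86b, b8e77dc, bcf4600, cba8e2c, d11d2b4, d876026, dc4d1d9, dcdfc33}.
Common ancestors: {02e5b6d, 37db4e4, 3f4eaf6, 6a6fc35, 6bb68fb, 8efa86b, cba8e2c, d11d2b4, d876026, dc4d1d9, dcdfc33}.
Among these, cba8e2c is not an ancestor of any other common ancestor — it is the merge base.

cba8e2c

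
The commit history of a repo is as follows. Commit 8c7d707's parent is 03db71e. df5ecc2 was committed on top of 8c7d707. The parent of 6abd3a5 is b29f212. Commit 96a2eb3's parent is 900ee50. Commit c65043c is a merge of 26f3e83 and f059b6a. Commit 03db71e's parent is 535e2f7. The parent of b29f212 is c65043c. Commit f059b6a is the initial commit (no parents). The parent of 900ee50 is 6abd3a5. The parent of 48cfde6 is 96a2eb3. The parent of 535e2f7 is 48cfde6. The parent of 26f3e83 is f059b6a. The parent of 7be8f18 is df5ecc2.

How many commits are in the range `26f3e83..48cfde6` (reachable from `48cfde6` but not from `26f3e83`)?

Reachable from 48cfde6: {26f3e83, 48cfde6, 6abd3a5, 900ee50, 96a2eb3, b29f212, c65043c, f059b6a}.
Reachable from 26f3e83: {26f3e83, f059b6a}.
In 48cfde6's history but not 26f3e83's: {48cfde6, 6abd3a5, 900ee50, 96a2eb3, b29f212, c65043c} — 6 commits.

6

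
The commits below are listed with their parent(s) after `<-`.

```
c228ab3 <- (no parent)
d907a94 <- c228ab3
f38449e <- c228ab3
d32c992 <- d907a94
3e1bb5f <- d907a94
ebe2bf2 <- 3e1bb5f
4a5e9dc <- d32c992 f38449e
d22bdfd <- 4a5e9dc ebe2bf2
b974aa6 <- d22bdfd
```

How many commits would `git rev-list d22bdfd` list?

Walking parent pointers from d22bdfd: reachable set = {3e1bb5f, 4a5e9dc, c228ab3, d22bdfd, d32c992, d907a94, ebe2bf2, f38449e}.
That is 8 commits.

8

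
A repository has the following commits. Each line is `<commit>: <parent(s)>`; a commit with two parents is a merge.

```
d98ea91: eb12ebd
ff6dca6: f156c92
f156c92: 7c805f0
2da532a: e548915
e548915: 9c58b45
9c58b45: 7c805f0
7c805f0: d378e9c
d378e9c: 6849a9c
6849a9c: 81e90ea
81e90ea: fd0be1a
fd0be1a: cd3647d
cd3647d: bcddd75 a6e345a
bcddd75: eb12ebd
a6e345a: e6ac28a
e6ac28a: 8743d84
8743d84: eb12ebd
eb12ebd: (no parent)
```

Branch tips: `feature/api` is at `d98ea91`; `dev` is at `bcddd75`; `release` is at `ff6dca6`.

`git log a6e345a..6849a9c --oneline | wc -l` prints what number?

Reachable from 6849a9c: {6849a9c, 81e90ea, 8743d84, a6e345a, bcddd75, cd3647d, e6ac28a, eb12ebd, fd0be1a}.
Reachable from a6e345a: {8743d84, a6e345a, e6ac28a, eb12ebd}.
In 6849a9c's history but not a6e345a's: {6849a9c, 81e90ea, bcddd75, cd3647d, fd0be1a} — 5 commits.

5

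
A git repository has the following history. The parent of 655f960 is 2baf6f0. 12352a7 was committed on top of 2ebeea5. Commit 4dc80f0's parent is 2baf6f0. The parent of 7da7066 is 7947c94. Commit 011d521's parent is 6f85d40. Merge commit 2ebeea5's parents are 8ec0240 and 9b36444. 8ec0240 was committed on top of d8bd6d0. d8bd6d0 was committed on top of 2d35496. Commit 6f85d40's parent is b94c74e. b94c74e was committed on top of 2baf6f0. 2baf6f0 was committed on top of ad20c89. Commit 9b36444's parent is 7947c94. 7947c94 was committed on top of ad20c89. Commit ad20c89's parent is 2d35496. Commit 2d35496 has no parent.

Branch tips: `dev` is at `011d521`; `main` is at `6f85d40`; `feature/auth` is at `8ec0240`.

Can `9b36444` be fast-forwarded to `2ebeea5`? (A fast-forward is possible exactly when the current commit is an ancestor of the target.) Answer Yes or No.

Yes

A fast-forward from 9b36444 to 2ebeea5 is possible iff 9b36444 is an ancestor of 2ebeea5.
Ancestors of 2ebeea5: {2d35496, 2ebeea5, 7947c94, 8ec0240, 9b36444, ad20c89, d8bd6d0}.
9b36444 is among them, so fast-forward is possible.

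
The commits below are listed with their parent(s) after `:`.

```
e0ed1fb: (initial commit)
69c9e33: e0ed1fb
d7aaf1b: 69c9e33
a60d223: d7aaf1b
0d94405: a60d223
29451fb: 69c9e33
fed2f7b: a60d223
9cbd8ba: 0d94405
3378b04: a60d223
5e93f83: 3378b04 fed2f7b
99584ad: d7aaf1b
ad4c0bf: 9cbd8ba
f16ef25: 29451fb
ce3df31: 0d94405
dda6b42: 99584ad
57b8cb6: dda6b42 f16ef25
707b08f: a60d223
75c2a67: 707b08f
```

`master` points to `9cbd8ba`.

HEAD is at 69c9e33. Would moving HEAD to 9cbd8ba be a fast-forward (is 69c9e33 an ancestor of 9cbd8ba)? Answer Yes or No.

A fast-forward from 69c9e33 to 9cbd8ba is possible iff 69c9e33 is an ancestor of 9cbd8ba.
Ancestors of 9cbd8ba: {0d94405, 69c9e33, 9cbd8ba, a60d223, d7aaf1b, e0ed1fb}.
69c9e33 is among them, so fast-forward is possible.

Yes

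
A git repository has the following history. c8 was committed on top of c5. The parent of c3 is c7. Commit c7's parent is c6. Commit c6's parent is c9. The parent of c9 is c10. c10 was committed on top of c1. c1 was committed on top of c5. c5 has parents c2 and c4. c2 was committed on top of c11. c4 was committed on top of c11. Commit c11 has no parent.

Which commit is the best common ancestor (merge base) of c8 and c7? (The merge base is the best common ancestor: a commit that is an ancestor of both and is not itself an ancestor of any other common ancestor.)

Ancestors of c8: {c11, c2, c4, c5, c8}.
Ancestors of c7: {c1, c10, c11, c2, c4, c5, c6, c7, c9}.
Common ancestors: {c11, c2, c4, c5}.
Among these, c5 is not an ancestor of any other common ancestor — it is the merge base.

c5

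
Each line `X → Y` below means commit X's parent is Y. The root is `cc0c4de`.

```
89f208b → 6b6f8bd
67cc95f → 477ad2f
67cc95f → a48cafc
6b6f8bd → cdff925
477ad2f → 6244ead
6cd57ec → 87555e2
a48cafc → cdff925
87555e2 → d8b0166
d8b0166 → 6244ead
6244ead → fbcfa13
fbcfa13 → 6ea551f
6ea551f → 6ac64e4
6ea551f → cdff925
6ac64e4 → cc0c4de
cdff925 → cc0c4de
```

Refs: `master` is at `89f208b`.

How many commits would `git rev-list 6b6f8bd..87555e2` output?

6

Reachable from 87555e2: {6244ead, 6ac64e4, 6ea551f, 87555e2, cc0c4de, cdff925, d8b0166, fbcfa13}.
Reachable from 6b6f8bd: {6b6f8bd, cc0c4de, cdff925}.
In 87555e2's history but not 6b6f8bd's: {6244ead, 6ac64e4, 6ea551f, 87555e2, d8b0166, fbcfa13} — 6 commits.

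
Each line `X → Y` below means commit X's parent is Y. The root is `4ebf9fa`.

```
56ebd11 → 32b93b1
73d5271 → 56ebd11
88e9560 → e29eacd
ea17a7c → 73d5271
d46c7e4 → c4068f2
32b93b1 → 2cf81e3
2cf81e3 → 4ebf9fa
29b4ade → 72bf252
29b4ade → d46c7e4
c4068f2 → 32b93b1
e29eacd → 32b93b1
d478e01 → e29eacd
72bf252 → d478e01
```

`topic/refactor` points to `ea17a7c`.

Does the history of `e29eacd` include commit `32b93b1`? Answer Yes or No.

Ancestors of e29eacd (commits reachable by following parents): {2cf81e3, 32b93b1, 4ebf9fa, e29eacd}.
32b93b1 is in that set, so it is an ancestor of e29eacd.

Yes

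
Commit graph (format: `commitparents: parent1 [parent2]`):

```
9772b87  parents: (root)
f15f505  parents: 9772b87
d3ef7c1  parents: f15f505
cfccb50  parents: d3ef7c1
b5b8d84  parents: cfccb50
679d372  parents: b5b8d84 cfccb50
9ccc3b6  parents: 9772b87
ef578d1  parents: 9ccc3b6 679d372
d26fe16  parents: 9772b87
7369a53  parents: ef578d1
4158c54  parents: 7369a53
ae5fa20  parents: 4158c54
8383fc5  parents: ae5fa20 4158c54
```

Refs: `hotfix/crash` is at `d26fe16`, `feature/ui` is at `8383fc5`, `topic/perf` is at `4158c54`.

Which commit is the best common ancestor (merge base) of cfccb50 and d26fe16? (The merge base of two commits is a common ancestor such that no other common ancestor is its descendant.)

9772b87

Ancestors of cfccb50: {9772b87, cfccb50, d3ef7c1, f15f505}.
Ancestors of d26fe16: {9772b87, d26fe16}.
Common ancestors: {9772b87}.
The only common ancestor is 9772b87, so it is the merge base.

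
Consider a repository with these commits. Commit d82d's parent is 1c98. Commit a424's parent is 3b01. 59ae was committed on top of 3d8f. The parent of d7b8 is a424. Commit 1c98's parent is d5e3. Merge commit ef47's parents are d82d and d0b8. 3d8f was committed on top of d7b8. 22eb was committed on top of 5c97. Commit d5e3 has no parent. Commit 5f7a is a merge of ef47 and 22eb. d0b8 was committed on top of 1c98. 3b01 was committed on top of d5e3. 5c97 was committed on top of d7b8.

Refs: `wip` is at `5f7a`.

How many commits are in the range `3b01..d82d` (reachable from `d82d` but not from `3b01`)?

2

Reachable from d82d: {1c98, d5e3, d82d}.
Reachable from 3b01: {3b01, d5e3}.
In d82d's history but not 3b01's: {1c98, d82d} — 2 commits.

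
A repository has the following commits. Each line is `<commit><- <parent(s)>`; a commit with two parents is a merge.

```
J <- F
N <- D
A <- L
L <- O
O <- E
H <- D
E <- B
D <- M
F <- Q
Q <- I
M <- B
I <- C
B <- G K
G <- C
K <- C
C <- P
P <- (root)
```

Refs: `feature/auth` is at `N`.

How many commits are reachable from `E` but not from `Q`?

4

Reachable from E: {B, C, E, G, K, P}.
Reachable from Q: {C, I, P, Q}.
In E's history but not Q's: {B, E, G, K} — 4 commits.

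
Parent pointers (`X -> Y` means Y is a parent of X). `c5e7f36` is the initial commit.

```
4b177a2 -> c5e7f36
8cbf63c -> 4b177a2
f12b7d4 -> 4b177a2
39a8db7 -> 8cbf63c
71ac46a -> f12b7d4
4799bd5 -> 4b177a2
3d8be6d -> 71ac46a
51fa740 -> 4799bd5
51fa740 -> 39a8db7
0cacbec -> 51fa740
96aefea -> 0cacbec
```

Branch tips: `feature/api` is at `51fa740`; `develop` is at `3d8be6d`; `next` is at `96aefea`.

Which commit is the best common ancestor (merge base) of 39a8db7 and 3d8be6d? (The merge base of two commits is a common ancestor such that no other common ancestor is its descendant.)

Ancestors of 39a8db7: {39a8db7, 4b177a2, 8cbf63c, c5e7f36}.
Ancestors of 3d8be6d: {3d8be6d, 4b177a2, 71ac46a, c5e7f36, f12b7d4}.
Common ancestors: {4b177a2, c5e7f36}.
Among these, 4b177a2 is not an ancestor of any other common ancestor — it is the merge base.

4b177a2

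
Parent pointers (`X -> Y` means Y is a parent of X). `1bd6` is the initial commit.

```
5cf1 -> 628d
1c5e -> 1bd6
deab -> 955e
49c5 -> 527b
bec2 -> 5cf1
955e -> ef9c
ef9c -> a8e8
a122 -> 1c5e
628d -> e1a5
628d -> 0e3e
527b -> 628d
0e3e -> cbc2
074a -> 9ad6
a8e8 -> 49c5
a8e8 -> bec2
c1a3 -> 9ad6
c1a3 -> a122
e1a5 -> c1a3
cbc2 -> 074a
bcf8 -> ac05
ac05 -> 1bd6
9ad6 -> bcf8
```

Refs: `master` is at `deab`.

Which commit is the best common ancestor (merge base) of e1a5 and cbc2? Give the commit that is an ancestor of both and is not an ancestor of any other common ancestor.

Ancestors of e1a5: {1bd6, 1c5e, 9ad6, a122, ac05, bcf8, c1a3, e1a5}.
Ancestors of cbc2: {074a, 1bd6, 9ad6, ac05, bcf8, cbc2}.
Common ancestors: {1bd6, 9ad6, ac05, bcf8}.
Among these, 9ad6 is not an ancestor of any other common ancestor — it is the merge base.

9ad6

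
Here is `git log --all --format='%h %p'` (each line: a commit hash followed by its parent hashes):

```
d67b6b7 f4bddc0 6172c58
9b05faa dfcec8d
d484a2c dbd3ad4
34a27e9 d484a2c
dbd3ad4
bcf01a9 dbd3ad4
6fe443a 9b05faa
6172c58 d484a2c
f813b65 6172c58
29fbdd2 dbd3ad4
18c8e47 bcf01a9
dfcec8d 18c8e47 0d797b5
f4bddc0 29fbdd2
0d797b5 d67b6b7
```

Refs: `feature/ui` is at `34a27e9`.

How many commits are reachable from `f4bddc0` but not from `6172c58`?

Reachable from f4bddc0: {29fbdd2, dbd3ad4, f4bddc0}.
Reachable from 6172c58: {6172c58, d484a2c, dbd3ad4}.
In f4bddc0's history but not 6172c58's: {29fbdd2, f4bddc0} — 2 commits.

2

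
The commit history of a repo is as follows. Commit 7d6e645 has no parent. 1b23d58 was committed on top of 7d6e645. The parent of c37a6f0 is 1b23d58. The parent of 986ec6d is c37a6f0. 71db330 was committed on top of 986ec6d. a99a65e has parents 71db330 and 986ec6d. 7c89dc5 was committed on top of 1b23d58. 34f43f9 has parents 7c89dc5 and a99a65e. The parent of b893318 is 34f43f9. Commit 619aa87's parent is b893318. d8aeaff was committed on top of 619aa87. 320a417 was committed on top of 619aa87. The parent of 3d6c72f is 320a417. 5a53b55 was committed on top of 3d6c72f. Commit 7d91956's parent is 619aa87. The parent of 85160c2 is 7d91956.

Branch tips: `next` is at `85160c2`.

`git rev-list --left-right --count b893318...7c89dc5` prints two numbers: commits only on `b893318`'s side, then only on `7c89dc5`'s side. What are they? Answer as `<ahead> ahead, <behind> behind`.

Reachable from b893318: {1b23d58, 34f43f9, 71db330, 7c89dc5, 7d6e645, 986ec6d, a99a65e, b893318, c37a6f0}.
Reachable from 7c89dc5: {1b23d58, 7c89dc5, 7d6e645}.
Only in b893318's history (ahead): {34f43f9, 71db330, 986ec6d, a99a65e, b893318, c37a6f0} — 6.
Only in 7c89dc5's history (behind): {} — 0.

6 ahead, 0 behind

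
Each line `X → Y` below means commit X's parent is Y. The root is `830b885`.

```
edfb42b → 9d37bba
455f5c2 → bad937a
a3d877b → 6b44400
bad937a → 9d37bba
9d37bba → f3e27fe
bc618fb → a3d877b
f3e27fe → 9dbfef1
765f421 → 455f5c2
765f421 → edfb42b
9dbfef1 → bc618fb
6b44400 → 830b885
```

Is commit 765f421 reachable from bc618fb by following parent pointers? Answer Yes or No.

No

Ancestors of bc618fb: {6b44400, 830b885, a3d877b, bc618fb}.
765f421 is not in that set, so it is not an ancestor of bc618fb.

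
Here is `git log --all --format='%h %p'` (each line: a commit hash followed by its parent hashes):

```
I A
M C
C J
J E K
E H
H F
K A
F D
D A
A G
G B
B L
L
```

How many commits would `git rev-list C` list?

Walking parent pointers from C: reachable set = {A, B, C, D, E, F, G, H, J, K, L}.
That is 11 commits.

11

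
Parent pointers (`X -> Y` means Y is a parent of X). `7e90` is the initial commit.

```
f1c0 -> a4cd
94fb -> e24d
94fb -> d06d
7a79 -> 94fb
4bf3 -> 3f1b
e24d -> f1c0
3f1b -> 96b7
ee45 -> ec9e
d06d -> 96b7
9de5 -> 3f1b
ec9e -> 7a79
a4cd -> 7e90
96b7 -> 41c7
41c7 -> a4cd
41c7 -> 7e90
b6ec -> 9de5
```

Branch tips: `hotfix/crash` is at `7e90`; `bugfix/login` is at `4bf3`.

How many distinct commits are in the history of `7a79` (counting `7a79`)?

9

Walking parent pointers from 7a79: reachable set = {41c7, 7a79, 7e90, 94fb, 96b7, a4cd, d06d, e24d, f1c0}.
That is 9 commits.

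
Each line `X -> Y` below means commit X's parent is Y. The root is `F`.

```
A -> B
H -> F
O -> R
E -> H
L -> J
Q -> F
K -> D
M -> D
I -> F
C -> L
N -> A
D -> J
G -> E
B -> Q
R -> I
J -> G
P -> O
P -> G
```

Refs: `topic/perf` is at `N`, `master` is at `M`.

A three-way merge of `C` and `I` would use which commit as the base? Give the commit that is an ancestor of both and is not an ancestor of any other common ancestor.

Ancestors of C: {C, E, F, G, H, J, L}.
Ancestors of I: {F, I}.
Common ancestors: {F}.
The only common ancestor is F, so it is the merge base.

F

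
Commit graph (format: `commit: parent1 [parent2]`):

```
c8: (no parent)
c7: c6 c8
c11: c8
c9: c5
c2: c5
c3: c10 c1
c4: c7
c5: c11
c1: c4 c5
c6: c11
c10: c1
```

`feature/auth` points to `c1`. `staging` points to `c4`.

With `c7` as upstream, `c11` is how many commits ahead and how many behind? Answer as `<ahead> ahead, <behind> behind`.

0 ahead, 2 behind

Reachable from c11: {c11, c8}.
Reachable from c7: {c11, c6, c7, c8}.
Only in c11's history (ahead): {} — 0.
Only in c7's history (behind): {c6, c7} — 2.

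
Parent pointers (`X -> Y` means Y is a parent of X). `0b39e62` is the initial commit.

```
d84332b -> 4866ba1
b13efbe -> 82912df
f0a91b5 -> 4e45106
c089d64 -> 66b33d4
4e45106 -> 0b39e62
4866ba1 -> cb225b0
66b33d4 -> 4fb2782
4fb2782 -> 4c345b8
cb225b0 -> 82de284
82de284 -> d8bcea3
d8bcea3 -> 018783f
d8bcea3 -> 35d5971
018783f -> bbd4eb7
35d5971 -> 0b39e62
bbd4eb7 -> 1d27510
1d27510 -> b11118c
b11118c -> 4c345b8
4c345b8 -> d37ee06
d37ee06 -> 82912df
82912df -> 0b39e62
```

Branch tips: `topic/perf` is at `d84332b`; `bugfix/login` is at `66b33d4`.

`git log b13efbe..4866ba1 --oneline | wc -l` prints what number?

11

Reachable from 4866ba1: {018783f, 0b39e62, 1d27510, 35d5971, 4866ba1, 4c345b8, 82912df, 82de284, b11118c, bbd4eb7, cb225b0, d37ee06, d8bcea3}.
Reachable from b13efbe: {0b39e62, 82912df, b13efbe}.
In 4866ba1's history but not b13efbe's: {018783f, 1d27510, 35d5971, 4866ba1, 4c345b8, 82de284, b11118c, bbd4eb7, cb225b0, d37ee06, d8bcea3} — 11 commits.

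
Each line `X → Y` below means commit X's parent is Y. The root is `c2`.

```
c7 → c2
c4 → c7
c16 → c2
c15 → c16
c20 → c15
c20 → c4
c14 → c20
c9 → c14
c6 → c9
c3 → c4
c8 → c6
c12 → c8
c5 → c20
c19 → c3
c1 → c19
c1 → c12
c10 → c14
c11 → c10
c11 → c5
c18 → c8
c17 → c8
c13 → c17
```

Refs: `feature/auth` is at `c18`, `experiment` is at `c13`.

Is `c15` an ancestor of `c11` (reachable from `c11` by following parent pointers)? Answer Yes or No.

Yes

Ancestors of c11 (commits reachable by following parents): {c10, c11, c14, c15, c16, c2, c20, c4, c5, c7}.
c15 is in that set, so it is an ancestor of c11.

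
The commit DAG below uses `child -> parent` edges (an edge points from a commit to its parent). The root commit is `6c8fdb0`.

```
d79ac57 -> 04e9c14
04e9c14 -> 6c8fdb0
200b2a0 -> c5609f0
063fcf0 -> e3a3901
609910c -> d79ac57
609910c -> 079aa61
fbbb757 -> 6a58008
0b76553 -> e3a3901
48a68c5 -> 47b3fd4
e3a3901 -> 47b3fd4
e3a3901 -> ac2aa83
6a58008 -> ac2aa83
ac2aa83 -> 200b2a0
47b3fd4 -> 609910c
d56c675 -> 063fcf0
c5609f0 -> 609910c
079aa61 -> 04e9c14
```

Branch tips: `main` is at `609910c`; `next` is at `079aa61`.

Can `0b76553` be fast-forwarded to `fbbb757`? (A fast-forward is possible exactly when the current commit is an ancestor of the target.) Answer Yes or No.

A fast-forward from 0b76553 to fbbb757 is possible iff 0b76553 is an ancestor of fbbb757.
Ancestors of fbbb757: {04e9c14, 079aa61, 200b2a0, 609910c, 6a58008, 6c8fdb0, ac2aa83, c5609f0, d79ac57, fbbb757}.
0b76553 is not among them, so fast-forward is not possible.

No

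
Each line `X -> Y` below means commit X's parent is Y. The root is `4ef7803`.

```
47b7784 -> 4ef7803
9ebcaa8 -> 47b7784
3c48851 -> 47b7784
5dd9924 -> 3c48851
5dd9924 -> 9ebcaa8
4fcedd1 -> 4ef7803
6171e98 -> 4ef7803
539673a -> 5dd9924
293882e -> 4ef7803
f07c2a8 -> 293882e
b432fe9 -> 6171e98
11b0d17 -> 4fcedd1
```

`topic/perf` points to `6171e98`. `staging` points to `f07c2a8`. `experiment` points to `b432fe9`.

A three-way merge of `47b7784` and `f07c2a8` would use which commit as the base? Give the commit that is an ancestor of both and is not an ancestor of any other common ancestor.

Ancestors of 47b7784: {47b7784, 4ef7803}.
Ancestors of f07c2a8: {293882e, 4ef7803, f07c2a8}.
Common ancestors: {4ef7803}.
The only common ancestor is 4ef7803, so it is the merge base.

4ef7803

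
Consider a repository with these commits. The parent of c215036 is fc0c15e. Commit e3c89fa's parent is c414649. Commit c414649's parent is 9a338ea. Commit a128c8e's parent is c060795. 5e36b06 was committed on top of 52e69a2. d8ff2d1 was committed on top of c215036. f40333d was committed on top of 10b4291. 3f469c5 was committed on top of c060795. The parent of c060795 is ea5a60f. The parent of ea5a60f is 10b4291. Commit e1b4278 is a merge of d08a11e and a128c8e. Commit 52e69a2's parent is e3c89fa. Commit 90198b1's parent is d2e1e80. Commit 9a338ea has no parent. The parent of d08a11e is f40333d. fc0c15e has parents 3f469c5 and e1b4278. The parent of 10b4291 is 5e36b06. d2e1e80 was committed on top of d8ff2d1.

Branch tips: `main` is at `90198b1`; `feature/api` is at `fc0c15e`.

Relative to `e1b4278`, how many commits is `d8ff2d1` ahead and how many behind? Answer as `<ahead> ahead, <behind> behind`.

Reachable from d8ff2d1: {10b4291, 3f469c5, 52e69a2, 5e36b06, 9a338ea, a128c8e, c060795, c215036, c414649, d08a11e, d8ff2d1, e1b4278, e3c89fa, ea5a60f, f40333d, fc0c15e}.
Reachable from e1b4278: {10b4291, 52e69a2, 5e36b06, 9a338ea, a128c8e, c060795, c414649, d08a11e, e1b4278, e3c89fa, ea5a60f, f40333d}.
Only in d8ff2d1's history (ahead): {3f469c5, c215036, d8ff2d1, fc0c15e} — 4.
Only in e1b4278's history (behind): {} — 0.

4 ahead, 0 behind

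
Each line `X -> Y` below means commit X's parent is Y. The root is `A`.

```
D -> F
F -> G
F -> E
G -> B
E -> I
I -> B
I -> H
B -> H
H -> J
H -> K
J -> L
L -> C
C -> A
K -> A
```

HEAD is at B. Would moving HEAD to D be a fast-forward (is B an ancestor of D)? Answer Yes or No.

A fast-forward from B to D is possible iff B is an ancestor of D.
Ancestors of D: {A, B, C, D, E, F, G, H, I, J, K, L}.
B is among them, so fast-forward is possible.

Yes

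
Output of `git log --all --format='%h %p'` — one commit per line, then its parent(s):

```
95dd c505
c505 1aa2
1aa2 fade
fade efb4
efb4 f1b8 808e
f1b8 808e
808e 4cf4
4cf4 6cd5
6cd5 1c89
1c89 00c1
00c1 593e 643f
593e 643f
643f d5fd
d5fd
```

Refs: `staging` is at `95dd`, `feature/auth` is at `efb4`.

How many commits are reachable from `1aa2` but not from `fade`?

Reachable from 1aa2: {00c1, 1aa2, 1c89, 4cf4, 593e, 643f, 6cd5, 808e, d5fd, efb4, f1b8, fade}.
Reachable from fade: {00c1, 1c89, 4cf4, 593e, 643f, 6cd5, 808e, d5fd, efb4, f1b8, fade}.
In 1aa2's history but not fade's: {1aa2} — 1 commit.

1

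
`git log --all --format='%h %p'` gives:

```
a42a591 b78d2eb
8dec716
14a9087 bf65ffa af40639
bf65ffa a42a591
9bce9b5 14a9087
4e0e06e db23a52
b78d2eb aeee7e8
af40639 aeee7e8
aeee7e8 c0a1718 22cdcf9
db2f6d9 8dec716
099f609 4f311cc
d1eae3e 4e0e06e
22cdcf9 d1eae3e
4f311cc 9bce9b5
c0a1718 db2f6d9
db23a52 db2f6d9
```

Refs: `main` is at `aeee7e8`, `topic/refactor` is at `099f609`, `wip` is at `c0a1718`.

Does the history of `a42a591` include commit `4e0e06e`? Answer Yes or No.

Yes

Ancestors of a42a591 (commits reachable by following parents): {22cdcf9, 4e0e06e, 8dec716, a42a591, aeee7e8, b78d2eb, c0a1718, d1eae3e, db23a52, db2f6d9}.
4e0e06e is in that set, so it is an ancestor of a42a591.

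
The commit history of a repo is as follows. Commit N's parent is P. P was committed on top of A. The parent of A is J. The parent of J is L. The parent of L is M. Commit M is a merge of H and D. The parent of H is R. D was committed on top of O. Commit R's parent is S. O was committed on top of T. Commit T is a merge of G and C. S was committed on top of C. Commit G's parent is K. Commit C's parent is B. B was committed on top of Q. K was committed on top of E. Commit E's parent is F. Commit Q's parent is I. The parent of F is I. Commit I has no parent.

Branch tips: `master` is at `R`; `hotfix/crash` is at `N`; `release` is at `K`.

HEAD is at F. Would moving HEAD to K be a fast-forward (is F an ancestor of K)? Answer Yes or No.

A fast-forward from F to K is possible iff F is an ancestor of K.
Ancestors of K: {E, F, I, K}.
F is among them, so fast-forward is possible.

Yes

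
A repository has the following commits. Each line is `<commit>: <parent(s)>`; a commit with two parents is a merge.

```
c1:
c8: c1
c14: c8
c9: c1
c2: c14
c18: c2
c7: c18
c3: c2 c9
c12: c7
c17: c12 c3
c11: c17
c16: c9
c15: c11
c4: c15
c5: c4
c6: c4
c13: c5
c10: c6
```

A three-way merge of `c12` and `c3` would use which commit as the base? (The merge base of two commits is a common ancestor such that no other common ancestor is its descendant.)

Ancestors of c12: {c1, c12, c14, c18, c2, c7, c8}.
Ancestors of c3: {c1, c14, c2, c3, c8, c9}.
Common ancestors: {c1, c14, c2, c8}.
Among these, c2 is not an ancestor of any other common ancestor — it is the merge base.

c2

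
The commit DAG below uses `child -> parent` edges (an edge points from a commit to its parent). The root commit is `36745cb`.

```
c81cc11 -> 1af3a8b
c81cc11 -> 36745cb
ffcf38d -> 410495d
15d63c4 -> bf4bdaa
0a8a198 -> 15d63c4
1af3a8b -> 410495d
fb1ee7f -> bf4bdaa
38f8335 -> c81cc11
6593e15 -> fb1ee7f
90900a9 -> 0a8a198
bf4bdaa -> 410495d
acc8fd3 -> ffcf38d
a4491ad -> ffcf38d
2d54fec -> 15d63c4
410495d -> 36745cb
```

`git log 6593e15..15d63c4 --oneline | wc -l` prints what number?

Reachable from 15d63c4: {15d63c4, 36745cb, 410495d, bf4bdaa}.
Reachable from 6593e15: {36745cb, 410495d, 6593e15, bf4bdaa, fb1ee7f}.
In 15d63c4's history but not 6593e15's: {15d63c4} — 1 commit.

1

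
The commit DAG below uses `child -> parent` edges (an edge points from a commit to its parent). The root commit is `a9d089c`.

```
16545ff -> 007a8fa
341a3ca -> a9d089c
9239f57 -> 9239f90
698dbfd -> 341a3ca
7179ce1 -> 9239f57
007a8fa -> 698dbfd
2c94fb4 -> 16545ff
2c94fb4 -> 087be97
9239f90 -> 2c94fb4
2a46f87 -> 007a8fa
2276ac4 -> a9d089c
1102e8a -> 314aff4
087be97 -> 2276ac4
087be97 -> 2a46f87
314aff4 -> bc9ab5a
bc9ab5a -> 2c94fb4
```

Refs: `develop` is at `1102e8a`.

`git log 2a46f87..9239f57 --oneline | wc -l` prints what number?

Reachable from 9239f57: {007a8fa, 087be97, 16545ff, 2276ac4, 2a46f87, 2c94fb4, 341a3ca, 698dbfd, 9239f57, 9239f90, a9d089c}.
Reachable from 2a46f87: {007a8fa, 2a46f87, 341a3ca, 698dbfd, a9d089c}.
In 9239f57's history but not 2a46f87's: {087be97, 16545ff, 2276ac4, 2c94fb4, 9239f57, 9239f90} — 6 commits.

6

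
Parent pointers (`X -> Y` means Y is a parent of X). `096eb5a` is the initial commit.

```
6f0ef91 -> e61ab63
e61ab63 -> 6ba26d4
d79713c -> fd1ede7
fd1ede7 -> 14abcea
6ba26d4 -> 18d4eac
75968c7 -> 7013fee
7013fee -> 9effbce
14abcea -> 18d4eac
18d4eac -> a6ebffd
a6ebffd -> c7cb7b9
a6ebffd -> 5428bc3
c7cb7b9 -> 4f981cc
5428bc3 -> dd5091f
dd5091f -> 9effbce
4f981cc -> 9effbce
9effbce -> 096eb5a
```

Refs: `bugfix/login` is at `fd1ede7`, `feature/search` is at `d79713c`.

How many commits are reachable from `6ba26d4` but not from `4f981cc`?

Reachable from 6ba26d4: {096eb5a, 18d4eac, 4f981cc, 5428bc3, 6ba26d4, 9effbce, a6ebffd, c7cb7b9, dd5091f}.
Reachable from 4f981cc: {096eb5a, 4f981cc, 9effbce}.
In 6ba26d4's history but not 4f981cc's: {18d4eac, 5428bc3, 6ba26d4, a6ebffd, c7cb7b9, dd5091f} — 6 commits.

6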